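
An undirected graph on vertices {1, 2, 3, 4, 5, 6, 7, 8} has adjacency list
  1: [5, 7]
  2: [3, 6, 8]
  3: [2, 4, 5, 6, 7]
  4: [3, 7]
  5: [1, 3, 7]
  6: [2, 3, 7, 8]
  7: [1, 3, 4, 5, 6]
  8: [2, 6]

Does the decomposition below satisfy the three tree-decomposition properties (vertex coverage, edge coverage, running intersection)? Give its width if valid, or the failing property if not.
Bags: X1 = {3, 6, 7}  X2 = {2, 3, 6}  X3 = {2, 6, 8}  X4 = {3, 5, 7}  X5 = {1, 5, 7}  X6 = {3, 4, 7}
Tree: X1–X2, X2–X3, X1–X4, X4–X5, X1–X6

Checking the three conditions: (i) the bags cover all of {1, 2, 3, 4, 5, 6, 7, 8}; (ii) for each edge, some bag contains both endpoints; (iii) the bags containing any fixed vertex form a subtree. All hold, so the decomposition is valid with width 3 − 1 = 2.

Yes; width 2.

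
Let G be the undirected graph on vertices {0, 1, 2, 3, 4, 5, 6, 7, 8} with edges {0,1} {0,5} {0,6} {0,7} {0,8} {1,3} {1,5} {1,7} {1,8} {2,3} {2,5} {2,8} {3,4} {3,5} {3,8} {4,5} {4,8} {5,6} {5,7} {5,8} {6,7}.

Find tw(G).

A width-3 tree decomposition is:
Bags: B1 = {0, 1, 5, 8}  B2 = {1, 3, 5, 8}  B3 = {2, 3, 5, 8}  B4 = {0, 1, 5, 7}  B5 = {0, 5, 6, 7}  B6 = {3, 4, 5, 8}
Tree: B1–B2, B2–B3, B1–B4, B4–B5, B2–B6
Every bag has size at most 4, so the width is 4 − 1 = 3 and tw(G) ≤ 3. For the lower bound, the 4 vertices {0, 1, 5, 8} are pairwise adjacent, and any tree decomposition puts a clique entirely inside one bag — forcing width ≥ 3. Therefore the treewidth is 3.

3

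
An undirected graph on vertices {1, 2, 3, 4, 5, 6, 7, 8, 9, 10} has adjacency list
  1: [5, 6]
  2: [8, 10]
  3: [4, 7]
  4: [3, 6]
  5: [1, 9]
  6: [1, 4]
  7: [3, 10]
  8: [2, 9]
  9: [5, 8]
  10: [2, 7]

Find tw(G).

A width-2 tree decomposition is:
Bags: B1 = {2, 8, 10}  B2 = {7, 8, 10}  B3 = {3, 7, 8}  B4 = {3, 4, 8}  B5 = {4, 6, 8}  B6 = {1, 6, 8}  B7 = {1, 5, 8}  B8 = {5, 8, 9}
Tree: B1–B2, B2–B3, B3–B4, B4–B5, B5–B6, B6–B7, B7–B8
The largest bag has 3 vertices, giving width 2; this decomposition certifies tw(G) ≤ 2. The edges 8–2–10–7–3–4–6–1–5–9–8 form a cycle, so G is not a tree and its treewidth is at least 2. Hence tw(G) = 2 exactly.

2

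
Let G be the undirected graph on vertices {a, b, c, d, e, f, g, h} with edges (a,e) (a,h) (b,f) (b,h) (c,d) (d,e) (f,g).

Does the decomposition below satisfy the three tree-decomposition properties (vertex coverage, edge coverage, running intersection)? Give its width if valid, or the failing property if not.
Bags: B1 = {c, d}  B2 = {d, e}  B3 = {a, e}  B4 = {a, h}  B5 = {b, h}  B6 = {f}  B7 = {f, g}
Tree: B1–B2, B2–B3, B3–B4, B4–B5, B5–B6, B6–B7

A tree decomposition must satisfy three properties: every vertex lies in some bag; for every edge, both endpoints lie together in some bag; and for every vertex, the bags containing it form a connected subtree. Here edge (b,f) lies in no bag, so the decomposition is invalid.

No — edge (b,f) lies in no bag.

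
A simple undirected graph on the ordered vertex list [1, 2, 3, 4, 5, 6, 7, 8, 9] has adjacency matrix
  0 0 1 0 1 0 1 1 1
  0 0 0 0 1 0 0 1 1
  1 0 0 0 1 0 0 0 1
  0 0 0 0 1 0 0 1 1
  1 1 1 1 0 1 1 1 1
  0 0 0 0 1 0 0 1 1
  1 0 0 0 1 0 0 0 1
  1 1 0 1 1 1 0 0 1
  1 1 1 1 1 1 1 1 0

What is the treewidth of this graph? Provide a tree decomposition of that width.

The largest bag has 4 vertices, giving width 3; this decomposition certifies tw(G) ≤ 3. For the lower bound, the 4 vertices {1, 5, 8, 9} are pairwise adjacent, and any tree decomposition puts a clique entirely inside one bag — forcing width ≥ 3. Therefore the treewidth is 3.

Treewidth 3.
One such decomposition:
Bags: B1 = {4, 5, 8, 9}  B2 = {1, 5, 8, 9}  B3 = {1, 5, 7, 9}  B4 = {1, 3, 5, 9}  B5 = {2, 5, 8, 9}  B6 = {5, 6, 8, 9}
Tree: B1–B2, B2–B3, B2–B4, B1–B5, B5–B6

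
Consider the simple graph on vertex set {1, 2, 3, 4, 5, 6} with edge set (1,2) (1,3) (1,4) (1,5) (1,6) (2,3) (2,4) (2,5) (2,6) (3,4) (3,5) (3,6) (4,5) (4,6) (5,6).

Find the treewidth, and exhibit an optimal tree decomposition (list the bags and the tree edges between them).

Treewidth 5.
One such decomposition:
Bags: B1 = {1, 2, 3, 4, 5, 6}
Tree: (single bag)

A single bag containing all 6 vertices is trivially a valid decomposition of width 5. Conversely, {1, 2, 3, 4, 5, 6} is a clique of size 6, and the vertices of any clique must share a bag in every tree decomposition; so some bag has ≥ 6 vertices and tw(G) ≥ 5. Hence tw(G) = 5 exactly.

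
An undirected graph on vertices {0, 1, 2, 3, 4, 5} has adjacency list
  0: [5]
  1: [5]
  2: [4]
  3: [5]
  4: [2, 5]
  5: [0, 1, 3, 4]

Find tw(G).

1

A width-1 tree decomposition is:
Bags: B1 = {4, 5}  B2 = {2, 4}  B3 = {0, 5}  B4 = {1, 5}  B5 = {3, 5}
Tree: B1–B2, B1–B3, B1–B4, B3–B5
Each bag holds 2 vertices, so the decomposition has width 1, which upper-bounds the treewidth. Since G has at least one edge (e.g. 5–4), it is not an edgeless graph, so tw(G) ≥ 1. Therefore the treewidth is 1.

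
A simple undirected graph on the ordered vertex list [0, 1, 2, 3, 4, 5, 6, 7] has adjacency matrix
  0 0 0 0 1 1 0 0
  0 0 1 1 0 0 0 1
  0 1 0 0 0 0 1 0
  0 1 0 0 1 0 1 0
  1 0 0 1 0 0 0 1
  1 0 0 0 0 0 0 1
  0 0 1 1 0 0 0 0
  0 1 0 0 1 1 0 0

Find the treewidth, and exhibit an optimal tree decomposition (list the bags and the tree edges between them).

Treewidth 2.
One such decomposition:
Bags: B1 = {1, 2, 6}  B2 = {1, 3, 6}  B3 = {1, 3, 7}  B4 = {3, 4, 7}  B5 = {4, 5, 7}  B6 = {0, 4, 5}
Tree: B1–B2, B2–B3, B3–B4, B4–B5, B5–B6

Every bag has size at most 3, so the width is 3 − 1 = 2 and tw(G) ≤ 2. The edges 2–6–3–1–2 form a cycle, so G is not a tree and its treewidth is at least 2. Combining the bounds, tw(G) = 2.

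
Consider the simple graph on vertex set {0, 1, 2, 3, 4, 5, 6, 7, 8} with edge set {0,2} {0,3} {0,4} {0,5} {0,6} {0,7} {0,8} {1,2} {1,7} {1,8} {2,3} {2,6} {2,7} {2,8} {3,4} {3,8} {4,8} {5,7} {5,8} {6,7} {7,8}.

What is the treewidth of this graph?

3

A width-3 tree decomposition is:
Bags: B1 = {1, 2, 7, 8}  B2 = {0, 2, 7, 8}  B3 = {0, 2, 3, 8}  B4 = {0, 5, 7, 8}  B5 = {0, 3, 4, 8}  B6 = {0, 2, 6, 7}
Tree: B1–B2, B2–B3, B2–B4, B3–B5, B2–B6
Each bag holds 4 vertices, so the decomposition has width 3, which upper-bounds the treewidth. For the lower bound, the 4 vertices {0, 2, 3, 8} are pairwise adjacent, and any tree decomposition puts a clique entirely inside one bag — forcing width ≥ 3. Therefore the treewidth is 3.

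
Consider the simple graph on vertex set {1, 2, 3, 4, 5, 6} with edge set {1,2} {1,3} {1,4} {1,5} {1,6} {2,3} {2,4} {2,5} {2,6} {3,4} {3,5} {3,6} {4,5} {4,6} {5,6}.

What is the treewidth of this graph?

A width-5 tree decomposition is:
Bags: B1 = {1, 2, 3, 4, 5, 6}
Tree: (single bag)
With just one bag of size 6, the width is 6 − 1 = 5, so tw(G) ≤ 5. For the lower bound, the 6 vertices {1, 2, 3, 4, 5, 6} are pairwise adjacent, and any tree decomposition puts a clique entirely inside one bag — forcing width ≥ 5. The upper and lower bounds meet at 5, so that is the treewidth.

5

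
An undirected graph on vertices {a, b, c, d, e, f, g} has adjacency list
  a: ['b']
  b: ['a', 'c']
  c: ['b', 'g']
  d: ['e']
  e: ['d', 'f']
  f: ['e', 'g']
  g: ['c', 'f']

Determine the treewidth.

A width-1 tree decomposition is:
Bags: B1 = {a, b}  B2 = {b, c}  B3 = {c, g}  B4 = {f, g}  B5 = {e, f}  B6 = {d, e}
Tree: B1–B2, B2–B3, B3–B4, B4–B5, B5–B6
The largest bag has 2 vertices, giving width 1; this decomposition certifies tw(G) ≤ 1. G has an edge, so its treewidth is at least 1. The upper and lower bounds meet at 1, so that is the treewidth.

1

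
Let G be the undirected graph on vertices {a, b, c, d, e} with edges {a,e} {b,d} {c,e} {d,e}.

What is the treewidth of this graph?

1

A width-1 tree decomposition is:
Bags: B1 = {c, e}  B2 = {d, e}  B3 = {b, d}  B4 = {a, e}
Tree: B1–B2, B2–B3, B2–B4
The largest bag has 2 vertices, giving width 1; this decomposition certifies tw(G) ≤ 1. Since G has at least one edge (e.g. e–c), it is not an edgeless graph, so tw(G) ≥ 1. Hence tw(G) = 1 exactly.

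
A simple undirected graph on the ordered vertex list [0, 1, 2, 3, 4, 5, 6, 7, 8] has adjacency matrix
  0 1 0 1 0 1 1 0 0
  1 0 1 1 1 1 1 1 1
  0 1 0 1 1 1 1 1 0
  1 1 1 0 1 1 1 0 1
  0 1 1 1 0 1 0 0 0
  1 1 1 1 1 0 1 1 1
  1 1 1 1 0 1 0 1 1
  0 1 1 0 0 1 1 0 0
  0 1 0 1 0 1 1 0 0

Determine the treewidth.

4

A width-4 tree decomposition is:
Bags: B1 = {1, 2, 3, 5, 6}  B2 = {1, 2, 5, 6, 7}  B3 = {1, 3, 5, 6, 8}  B4 = {0, 1, 3, 5, 6}  B5 = {1, 2, 3, 4, 5}
Tree: B1–B2, B1–B3, B3–B4, B1–B5
Every bag has size at most 5, so the width is 5 − 1 = 4 and tw(G) ≤ 4. Conversely, {1, 2, 3, 4, 5} is a clique of size 5, and the vertices of any clique must share a bag in every tree decomposition; so some bag has ≥ 5 vertices and tw(G) ≥ 4. Hence tw(G) = 4 exactly.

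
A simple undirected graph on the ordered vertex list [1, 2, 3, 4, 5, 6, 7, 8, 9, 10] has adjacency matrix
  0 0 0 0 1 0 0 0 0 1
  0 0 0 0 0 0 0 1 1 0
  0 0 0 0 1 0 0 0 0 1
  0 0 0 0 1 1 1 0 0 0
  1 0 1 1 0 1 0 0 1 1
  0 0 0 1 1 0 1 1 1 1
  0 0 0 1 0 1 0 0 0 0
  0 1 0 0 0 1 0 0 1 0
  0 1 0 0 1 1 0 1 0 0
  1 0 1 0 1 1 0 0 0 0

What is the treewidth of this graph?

2

A width-2 tree decomposition is:
Bags: B1 = {4, 5, 6}  B2 = {5, 6, 9}  B3 = {5, 6, 10}  B4 = {3, 5, 10}  B5 = {6, 8, 9}  B6 = {4, 6, 7}  B7 = {2, 8, 9}  B8 = {1, 5, 10}
Tree: B1–B2, B2–B3, B3–B4, B2–B5, B1–B6, B5–B7, B3–B8
Every bag has size at most 3, so the width is 3 − 1 = 2 and tw(G) ≤ 2. For the lower bound, the 3 vertices {2, 8, 9} are pairwise adjacent, and any tree decomposition puts a clique entirely inside one bag — forcing width ≥ 2. Hence tw(G) = 2 exactly.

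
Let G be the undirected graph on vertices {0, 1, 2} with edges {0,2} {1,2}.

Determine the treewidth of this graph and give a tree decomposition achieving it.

Treewidth 1.
Bags: B1 = {1, 2}  B2 = {0, 2}
Tree: B1–B2

The largest bag has 2 vertices, giving width 1; this decomposition certifies tw(G) ≤ 1. G has an edge, so its treewidth is at least 1. Combining the bounds, tw(G) = 1.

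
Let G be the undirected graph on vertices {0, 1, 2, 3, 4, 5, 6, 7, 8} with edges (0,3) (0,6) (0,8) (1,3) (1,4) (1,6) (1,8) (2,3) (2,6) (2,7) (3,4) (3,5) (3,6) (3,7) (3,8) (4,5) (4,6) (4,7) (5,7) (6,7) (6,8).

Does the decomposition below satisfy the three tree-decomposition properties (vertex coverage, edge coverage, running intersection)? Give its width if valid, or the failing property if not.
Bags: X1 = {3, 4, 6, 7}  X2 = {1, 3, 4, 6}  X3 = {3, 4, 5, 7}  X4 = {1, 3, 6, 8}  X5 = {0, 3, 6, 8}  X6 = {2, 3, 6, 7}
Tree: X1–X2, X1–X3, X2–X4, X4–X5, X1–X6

Yes; width 3.

Checking the three conditions: (i) the bags cover all of {0, 1, 2, 3, 4, 5, 6, 7, 8}; (ii) for each edge, some bag contains both endpoints; (iii) the bags containing any fixed vertex form a subtree. All hold, so the decomposition is valid with width 4 − 1 = 3.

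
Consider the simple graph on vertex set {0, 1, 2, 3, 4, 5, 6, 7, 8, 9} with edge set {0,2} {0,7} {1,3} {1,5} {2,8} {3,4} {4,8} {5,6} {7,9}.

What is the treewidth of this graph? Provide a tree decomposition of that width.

Every bag has size at most 2, so the width is 2 − 1 = 1 and tw(G) ≤ 1. Since G has at least one edge (e.g. 9–7), it is not an edgeless graph, so tw(G) ≥ 1. Therefore the treewidth is 1.

Treewidth 1.
One such decomposition:
Bags: B1 = {7, 9}  B2 = {0, 7}  B3 = {0, 2}  B4 = {2, 8}  B5 = {4, 8}  B6 = {3, 4}  B7 = {1, 3}  B8 = {1, 5}  B9 = {5, 6}
Tree: B1–B2, B2–B3, B3–B4, B4–B5, B5–B6, B6–B7, B7–B8, B8–B9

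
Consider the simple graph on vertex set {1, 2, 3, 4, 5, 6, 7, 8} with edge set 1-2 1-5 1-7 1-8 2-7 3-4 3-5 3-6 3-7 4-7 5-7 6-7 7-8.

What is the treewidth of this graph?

2

A width-2 tree decomposition is:
Bags: B1 = {1, 5, 7}  B2 = {1, 7, 8}  B3 = {3, 5, 7}  B4 = {1, 2, 7}  B5 = {3, 6, 7}  B6 = {3, 4, 7}
Tree: B1–B2, B1–B3, B1–B4, B3–B5, B3–B6
The largest bag has 3 vertices, giving width 2; this decomposition certifies tw(G) ≤ 2. Conversely, {1, 7, 8} is a clique of size 3, and the vertices of any clique must share a bag in every tree decomposition; so some bag has ≥ 3 vertices and tw(G) ≥ 2. Combining the bounds, tw(G) = 2.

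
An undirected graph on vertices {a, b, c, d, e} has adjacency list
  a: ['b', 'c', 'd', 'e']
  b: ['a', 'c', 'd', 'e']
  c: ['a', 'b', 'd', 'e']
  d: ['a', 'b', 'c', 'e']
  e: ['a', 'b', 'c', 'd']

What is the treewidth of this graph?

4

A width-4 tree decomposition is:
Bags: B1 = {a, b, c, d, e}
Tree: (single bag)
With just one bag of size 5, the width is 5 − 1 = 4, so tw(G) ≤ 4. On the other hand G contains the 5-clique {a, b, c, d, e}. A clique must lie in a single bag of any decomposition, so no decomposition can have width below 4. The upper and lower bounds meet at 4, so that is the treewidth.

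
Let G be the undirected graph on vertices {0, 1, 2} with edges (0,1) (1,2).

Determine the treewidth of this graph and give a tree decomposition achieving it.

Every bag has size at most 2, so the width is 2 − 1 = 1 and tw(G) ≤ 1. Any graph with an edge has treewidth ≥ 1, and G has the edge 2–1. Therefore the treewidth is 1.

Treewidth 1.
Bags: B1 = {1, 2}  B2 = {0, 1}
Tree: B1–B2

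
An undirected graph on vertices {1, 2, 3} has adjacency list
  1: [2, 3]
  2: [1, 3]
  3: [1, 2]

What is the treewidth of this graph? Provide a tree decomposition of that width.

A single bag containing all 3 vertices is trivially a valid decomposition of width 2. For the lower bound, the 3 vertices {1, 2, 3} are pairwise adjacent, and any tree decomposition puts a clique entirely inside one bag — forcing width ≥ 2. Therefore the treewidth is 2.

Treewidth 2.
Bags: B1 = {1, 2, 3}
Tree: (single bag)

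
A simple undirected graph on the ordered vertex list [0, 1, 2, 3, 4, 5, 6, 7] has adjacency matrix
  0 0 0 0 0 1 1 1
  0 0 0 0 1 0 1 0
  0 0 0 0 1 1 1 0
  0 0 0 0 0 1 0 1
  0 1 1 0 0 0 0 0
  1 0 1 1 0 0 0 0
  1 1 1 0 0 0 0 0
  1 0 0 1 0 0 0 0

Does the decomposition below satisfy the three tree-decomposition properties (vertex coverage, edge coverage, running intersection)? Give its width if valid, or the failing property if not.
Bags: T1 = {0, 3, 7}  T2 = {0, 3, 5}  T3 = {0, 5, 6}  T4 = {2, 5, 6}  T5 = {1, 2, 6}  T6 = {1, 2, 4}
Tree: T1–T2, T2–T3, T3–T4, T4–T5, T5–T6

Every vertex of G appears in some bag (union = {0, 1, 2, 3, 4, 5, 6, 7}); every edge is covered by a bag; and for each vertex v the set of bags containing v is connected in the bag tree. The decomposition is therefore valid. The largest bag has 3 vertices, so the width is 2.

Yes; width 2.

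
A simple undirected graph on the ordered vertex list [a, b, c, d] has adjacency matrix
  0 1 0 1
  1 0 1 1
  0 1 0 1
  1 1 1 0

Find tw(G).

2

A width-2 tree decomposition is:
Bags: B1 = {a, b, d}  B2 = {b, c, d}
Tree: B1–B2
Each bag holds 3 vertices, so the decomposition has width 2, which upper-bounds the treewidth. On the other hand G contains the 3-clique {b, c, d}. A clique must lie in a single bag of any decomposition, so no decomposition can have width below 2. Hence tw(G) = 2 exactly.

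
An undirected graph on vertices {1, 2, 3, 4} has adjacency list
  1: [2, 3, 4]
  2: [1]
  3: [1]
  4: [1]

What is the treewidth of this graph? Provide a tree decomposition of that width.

Treewidth 1.
One such decomposition:
Bags: B1 = {1, 3}  B2 = {1, 4}  B3 = {1, 2}
Tree: B1–B2, B1–B3

Each bag holds 2 vertices, so the decomposition has width 1, which upper-bounds the treewidth. Any graph with an edge has treewidth ≥ 1, and G has the edge 3–1. The upper and lower bounds meet at 1, so that is the treewidth.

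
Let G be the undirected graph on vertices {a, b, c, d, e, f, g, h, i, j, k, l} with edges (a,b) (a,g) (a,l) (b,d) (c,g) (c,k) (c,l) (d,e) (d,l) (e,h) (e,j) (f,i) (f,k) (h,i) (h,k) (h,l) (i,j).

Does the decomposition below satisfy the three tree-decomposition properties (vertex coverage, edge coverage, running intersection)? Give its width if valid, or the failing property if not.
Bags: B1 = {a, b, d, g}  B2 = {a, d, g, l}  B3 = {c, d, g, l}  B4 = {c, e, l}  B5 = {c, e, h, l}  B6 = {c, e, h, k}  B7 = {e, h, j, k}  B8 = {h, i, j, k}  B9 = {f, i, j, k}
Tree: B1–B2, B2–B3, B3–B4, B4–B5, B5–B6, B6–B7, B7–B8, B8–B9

A tree decomposition must satisfy three properties: every vertex lies in some bag; for every edge, both endpoints lie together in some bag; and for every vertex, the bags containing it form a connected subtree. Here edge (d,e) lies in no bag, so the decomposition is invalid.

No — edge (d,e) lies in no bag.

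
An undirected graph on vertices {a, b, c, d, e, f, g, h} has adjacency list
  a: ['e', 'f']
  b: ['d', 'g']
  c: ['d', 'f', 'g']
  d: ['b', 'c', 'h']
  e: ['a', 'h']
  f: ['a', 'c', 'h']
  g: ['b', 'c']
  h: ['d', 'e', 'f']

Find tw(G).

2

A width-2 tree decomposition is:
Bags: B1 = {a, e, f}  B2 = {e, f, h}  B3 = {c, f, h}  B4 = {c, d, h}  B5 = {c, d, g}  B6 = {b, d, g}
Tree: B1–B2, B2–B3, B3–B4, B4–B5, B5–B6
Every bag has size at most 3, so the width is 3 − 1 = 2 and tw(G) ≤ 2. The edges a–e–h–f–a form a cycle, so G is not a tree and its treewidth is at least 2. The upper and lower bounds meet at 2, so that is the treewidth.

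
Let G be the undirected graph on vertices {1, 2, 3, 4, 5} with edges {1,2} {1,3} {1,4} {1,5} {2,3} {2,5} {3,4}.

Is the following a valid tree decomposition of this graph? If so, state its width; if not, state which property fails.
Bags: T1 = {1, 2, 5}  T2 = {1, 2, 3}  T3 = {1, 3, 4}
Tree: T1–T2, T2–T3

Yes; width 2.

Checking the three conditions: (i) the bags cover all of {1, 2, 3, 4, 5}; (ii) for each edge, some bag contains both endpoints; (iii) the bags containing any fixed vertex form a subtree. All hold, so the decomposition is valid with width 3 − 1 = 2.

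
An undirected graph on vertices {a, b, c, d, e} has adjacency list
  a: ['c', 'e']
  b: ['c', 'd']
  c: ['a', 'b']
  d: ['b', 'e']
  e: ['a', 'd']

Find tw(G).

2

A width-2 tree decomposition is:
Bags: B1 = {a, d, e}  B2 = {a, b, d}  B3 = {a, b, c}
Tree: B1–B2, B2–B3
Every bag has size at most 3, so the width is 3 − 1 = 2 and tw(G) ≤ 2. Since a–e–d–b–c–a is a cycle in G, G is not acyclic. Forests are exactly the graphs of treewidth ≤ 1, so tw(G) ≥ 2. Therefore the treewidth is 2.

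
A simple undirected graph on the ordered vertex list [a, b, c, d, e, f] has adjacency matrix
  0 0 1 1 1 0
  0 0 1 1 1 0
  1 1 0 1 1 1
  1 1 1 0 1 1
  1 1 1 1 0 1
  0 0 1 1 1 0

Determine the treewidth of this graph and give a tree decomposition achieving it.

Treewidth 3.
Bags: B1 = {c, d, e, f}  B2 = {a, c, d, e}  B3 = {b, c, d, e}
Tree: B1–B2, B1–B3

Every bag has size at most 4, so the width is 4 − 1 = 3 and tw(G) ≤ 3. For the lower bound, the 4 vertices {a, c, d, e} are pairwise adjacent, and any tree decomposition puts a clique entirely inside one bag — forcing width ≥ 3. Therefore the treewidth is 3.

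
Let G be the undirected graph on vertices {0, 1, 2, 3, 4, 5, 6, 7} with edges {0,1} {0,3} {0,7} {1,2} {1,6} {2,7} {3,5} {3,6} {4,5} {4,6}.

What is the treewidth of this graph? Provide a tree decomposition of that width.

Treewidth 2.
Bags: B1 = {1, 2, 7}  B2 = {0, 1, 7}  B3 = {0, 1, 6}  B4 = {0, 3, 6}  B5 = {3, 4, 6}  B6 = {3, 4, 5}
Tree: B1–B2, B2–B3, B3–B4, B4–B5, B5–B6

Every bag has size at most 3, so the width is 3 − 1 = 2 and tw(G) ≤ 2. Since 2–7–0–1–2 is a cycle in G, G is not acyclic. Forests are exactly the graphs of treewidth ≤ 1, so tw(G) ≥ 2. Hence tw(G) = 2 exactly.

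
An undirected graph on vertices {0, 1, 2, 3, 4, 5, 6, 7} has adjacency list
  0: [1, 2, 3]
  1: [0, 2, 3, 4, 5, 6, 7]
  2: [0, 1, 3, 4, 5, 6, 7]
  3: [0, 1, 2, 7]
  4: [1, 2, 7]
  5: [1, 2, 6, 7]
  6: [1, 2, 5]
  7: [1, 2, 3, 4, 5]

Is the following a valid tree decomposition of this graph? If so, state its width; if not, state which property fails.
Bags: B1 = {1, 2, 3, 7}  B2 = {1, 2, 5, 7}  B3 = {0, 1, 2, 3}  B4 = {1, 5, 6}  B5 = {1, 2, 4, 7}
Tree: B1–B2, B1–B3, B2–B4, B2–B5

No — edge (2,6) lies in no bag.

A tree decomposition must satisfy three properties: every vertex lies in some bag; for every edge, both endpoints lie together in some bag; and for every vertex, the bags containing it form a connected subtree. Here edge (2,6) lies in no bag, so the decomposition is invalid.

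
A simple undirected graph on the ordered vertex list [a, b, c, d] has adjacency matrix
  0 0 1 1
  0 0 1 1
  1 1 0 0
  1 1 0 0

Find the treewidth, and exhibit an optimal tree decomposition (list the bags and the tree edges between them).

Each bag holds 3 vertices, so the decomposition has width 2, which upper-bounds the treewidth. For the lower bound, G contains the cycle c–a–d–b–c, so G is not a forest; only forests have treewidth ≤ 1, hence tw(G) ≥ 2. Therefore the treewidth is 2.

Treewidth 2.
Bags: B1 = {a, c, d}  B2 = {b, c, d}
Tree: B1–B2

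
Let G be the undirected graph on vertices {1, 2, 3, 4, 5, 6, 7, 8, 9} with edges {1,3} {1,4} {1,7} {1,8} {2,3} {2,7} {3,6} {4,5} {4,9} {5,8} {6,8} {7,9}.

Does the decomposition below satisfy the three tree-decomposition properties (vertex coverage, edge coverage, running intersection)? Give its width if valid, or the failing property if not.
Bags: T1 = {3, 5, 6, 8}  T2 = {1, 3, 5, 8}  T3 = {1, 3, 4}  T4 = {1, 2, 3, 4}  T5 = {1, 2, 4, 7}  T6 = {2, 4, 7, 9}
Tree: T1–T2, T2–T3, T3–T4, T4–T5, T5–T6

A tree decomposition must satisfy three properties: every vertex lies in some bag; for every edge, both endpoints lie together in some bag; and for every vertex, the bags containing it form a connected subtree. Here edge (5,4) lies in no bag, so the decomposition is invalid.

No — edge (5,4) lies in no bag.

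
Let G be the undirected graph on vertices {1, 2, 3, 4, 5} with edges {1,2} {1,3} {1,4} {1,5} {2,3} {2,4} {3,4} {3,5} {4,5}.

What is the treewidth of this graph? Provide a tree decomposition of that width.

Treewidth 3.
Bags: B1 = {1, 2, 3, 4}  B2 = {1, 3, 4, 5}
Tree: B1–B2

Every bag has size at most 4, so the width is 4 − 1 = 3 and tw(G) ≤ 3. Conversely, {1, 2, 3, 4} is a clique of size 4, and the vertices of any clique must share a bag in every tree decomposition; so some bag has ≥ 4 vertices and tw(G) ≥ 3. Therefore the treewidth is 3.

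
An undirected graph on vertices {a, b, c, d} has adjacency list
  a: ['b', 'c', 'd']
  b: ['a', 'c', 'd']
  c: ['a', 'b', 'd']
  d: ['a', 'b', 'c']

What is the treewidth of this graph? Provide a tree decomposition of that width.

With just one bag of size 4, the width is 4 − 1 = 3, so tw(G) ≤ 3. On the other hand G contains the 4-clique {a, b, c, d}. A clique must lie in a single bag of any decomposition, so no decomposition can have width below 3. The upper and lower bounds meet at 3, so that is the treewidth.

Treewidth 3.
One optimal decomposition is:
Bags: B1 = {a, b, c, d}
Tree: (single bag)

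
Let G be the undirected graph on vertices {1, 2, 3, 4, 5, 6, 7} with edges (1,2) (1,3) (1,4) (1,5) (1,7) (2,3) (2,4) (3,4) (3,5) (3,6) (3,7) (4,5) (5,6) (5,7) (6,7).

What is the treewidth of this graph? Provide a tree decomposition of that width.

Treewidth 3.
One optimal decomposition is:
Bags: B1 = {1, 3, 5, 7}  B2 = {3, 5, 6, 7}  B3 = {1, 3, 4, 5}  B4 = {1, 2, 3, 4}
Tree: B1–B2, B1–B3, B3–B4

Every bag has size at most 4, so the width is 4 − 1 = 3 and tw(G) ≤ 3. For the lower bound, the 4 vertices {1, 2, 3, 4} are pairwise adjacent, and any tree decomposition puts a clique entirely inside one bag — forcing width ≥ 3. The upper and lower bounds meet at 3, so that is the treewidth.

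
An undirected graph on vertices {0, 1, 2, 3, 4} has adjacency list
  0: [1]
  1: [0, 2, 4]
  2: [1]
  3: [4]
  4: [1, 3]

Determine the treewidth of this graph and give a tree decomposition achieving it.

Treewidth 1.
Bags: B1 = {0, 1}  B2 = {1, 4}  B3 = {3, 4}  B4 = {1, 2}
Tree: B1–B2, B2–B3, B2–B4

Every bag has size at most 2, so the width is 2 − 1 = 1 and tw(G) ≤ 1. Since G has at least one edge (e.g. 1–0), it is not an edgeless graph, so tw(G) ≥ 1. The upper and lower bounds meet at 1, so that is the treewidth.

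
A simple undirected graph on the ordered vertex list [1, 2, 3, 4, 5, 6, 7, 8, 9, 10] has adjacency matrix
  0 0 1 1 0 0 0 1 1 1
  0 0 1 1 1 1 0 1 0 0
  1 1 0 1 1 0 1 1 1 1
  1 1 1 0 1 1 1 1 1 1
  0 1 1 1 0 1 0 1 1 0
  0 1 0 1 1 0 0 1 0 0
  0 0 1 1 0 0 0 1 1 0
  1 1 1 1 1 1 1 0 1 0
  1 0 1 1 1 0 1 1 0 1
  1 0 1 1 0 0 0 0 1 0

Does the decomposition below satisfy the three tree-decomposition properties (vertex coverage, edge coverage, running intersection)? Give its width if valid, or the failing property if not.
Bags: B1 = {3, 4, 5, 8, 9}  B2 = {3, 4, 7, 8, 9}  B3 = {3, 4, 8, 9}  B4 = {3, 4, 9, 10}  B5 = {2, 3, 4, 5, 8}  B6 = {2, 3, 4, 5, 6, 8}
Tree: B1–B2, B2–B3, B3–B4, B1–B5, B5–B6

A tree decomposition must satisfy three properties: every vertex lies in some bag; for every edge, both endpoints lie together in some bag; and for every vertex, the bags containing it form a connected subtree. Here vertex 1 appears in no bag, so the decomposition is invalid.

No — vertex 1 appears in no bag.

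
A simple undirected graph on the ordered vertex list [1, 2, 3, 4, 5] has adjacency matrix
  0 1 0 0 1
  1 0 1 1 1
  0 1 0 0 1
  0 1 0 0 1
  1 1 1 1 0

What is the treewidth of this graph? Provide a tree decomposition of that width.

The largest bag has 3 vertices, giving width 2; this decomposition certifies tw(G) ≤ 2. For the lower bound, the 3 vertices {1, 2, 5} are pairwise adjacent, and any tree decomposition puts a clique entirely inside one bag — forcing width ≥ 2. Hence tw(G) = 2 exactly.

Treewidth 2.
One such decomposition:
Bags: B1 = {2, 4, 5}  B2 = {1, 2, 5}  B3 = {2, 3, 5}
Tree: B1–B2, B2–B3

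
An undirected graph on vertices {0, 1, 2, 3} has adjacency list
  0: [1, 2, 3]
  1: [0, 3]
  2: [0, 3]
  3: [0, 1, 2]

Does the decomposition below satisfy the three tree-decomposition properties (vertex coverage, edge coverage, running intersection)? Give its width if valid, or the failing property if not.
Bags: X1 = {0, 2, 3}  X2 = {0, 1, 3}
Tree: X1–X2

Checking the three conditions: (i) the bags cover all of {0, 1, 2, 3}; (ii) for each edge, some bag contains both endpoints; (iii) the bags containing any fixed vertex form a subtree. All hold, so the decomposition is valid with width 3 − 1 = 2.

Yes; width 2.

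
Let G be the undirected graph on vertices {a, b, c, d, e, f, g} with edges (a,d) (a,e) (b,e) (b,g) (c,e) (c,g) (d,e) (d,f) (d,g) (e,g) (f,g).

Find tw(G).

2

A width-2 tree decomposition is:
Bags: B1 = {d, e, g}  B2 = {a, d, e}  B3 = {d, f, g}  B4 = {c, e, g}  B5 = {b, e, g}
Tree: B1–B2, B1–B3, B1–B4, B1–B5
The largest bag has 3 vertices, giving width 2; this decomposition certifies tw(G) ≤ 2. For the lower bound, the 3 vertices {d, e, g} are pairwise adjacent, and any tree decomposition puts a clique entirely inside one bag — forcing width ≥ 2. The upper and lower bounds meet at 2, so that is the treewidth.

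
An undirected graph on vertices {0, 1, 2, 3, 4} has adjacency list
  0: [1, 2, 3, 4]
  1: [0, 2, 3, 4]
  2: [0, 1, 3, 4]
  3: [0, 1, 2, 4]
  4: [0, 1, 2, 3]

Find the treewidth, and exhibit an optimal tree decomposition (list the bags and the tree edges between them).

A single bag containing all 5 vertices is trivially a valid decomposition of width 4. On the other hand G contains the 5-clique {0, 1, 2, 3, 4}. A clique must lie in a single bag of any decomposition, so no decomposition can have width below 4. The upper and lower bounds meet at 4, so that is the treewidth.

Treewidth 4.
Bags: B1 = {0, 1, 2, 3, 4}
Tree: (single bag)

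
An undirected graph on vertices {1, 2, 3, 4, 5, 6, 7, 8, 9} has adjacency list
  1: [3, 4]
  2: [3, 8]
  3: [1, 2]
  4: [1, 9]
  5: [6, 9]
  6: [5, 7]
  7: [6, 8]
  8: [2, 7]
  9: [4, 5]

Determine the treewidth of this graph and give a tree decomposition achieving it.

Treewidth 2.
One such decomposition:
Bags: B1 = {2, 7, 8}  B2 = {2, 6, 7}  B3 = {2, 5, 6}  B4 = {2, 5, 9}  B5 = {2, 4, 9}  B6 = {1, 2, 4}  B7 = {1, 2, 3}
Tree: B1–B2, B2–B3, B3–B4, B4–B5, B5–B6, B6–B7

Every bag has size at most 3, so the width is 3 − 1 = 2 and tw(G) ≤ 2. The edges 2–8–7–6–5–9–4–1–3–2 form a cycle, so G is not a tree and its treewidth is at least 2. Hence tw(G) = 2 exactly.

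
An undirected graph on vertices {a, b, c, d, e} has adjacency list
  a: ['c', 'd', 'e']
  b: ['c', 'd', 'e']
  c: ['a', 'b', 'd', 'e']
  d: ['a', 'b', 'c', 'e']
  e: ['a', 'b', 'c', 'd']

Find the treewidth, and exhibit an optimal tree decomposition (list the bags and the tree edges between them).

Treewidth 3.
Bags: B1 = {b, c, d, e}  B2 = {a, c, d, e}
Tree: B1–B2

The largest bag has 4 vertices, giving width 3; this decomposition certifies tw(G) ≤ 3. For the lower bound, the 4 vertices {a, c, d, e} are pairwise adjacent, and any tree decomposition puts a clique entirely inside one bag — forcing width ≥ 3. Hence tw(G) = 3 exactly.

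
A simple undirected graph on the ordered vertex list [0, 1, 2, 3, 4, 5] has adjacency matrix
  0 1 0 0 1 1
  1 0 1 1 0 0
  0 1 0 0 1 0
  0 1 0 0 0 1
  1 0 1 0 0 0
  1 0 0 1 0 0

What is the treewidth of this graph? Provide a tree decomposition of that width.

Treewidth 2.
Bags: B1 = {1, 3, 5}  B2 = {0, 1, 5}  B3 = {0, 1, 2}  B4 = {0, 2, 4}
Tree: B1–B2, B2–B3, B3–B4

Every bag has size at most 3, so the width is 3 − 1 = 2 and tw(G) ≤ 2. For the lower bound, G contains the cycle 3–5–0–1–3, so G is not a forest; only forests have treewidth ≤ 1, hence tw(G) ≥ 2. The upper and lower bounds meet at 2, so that is the treewidth.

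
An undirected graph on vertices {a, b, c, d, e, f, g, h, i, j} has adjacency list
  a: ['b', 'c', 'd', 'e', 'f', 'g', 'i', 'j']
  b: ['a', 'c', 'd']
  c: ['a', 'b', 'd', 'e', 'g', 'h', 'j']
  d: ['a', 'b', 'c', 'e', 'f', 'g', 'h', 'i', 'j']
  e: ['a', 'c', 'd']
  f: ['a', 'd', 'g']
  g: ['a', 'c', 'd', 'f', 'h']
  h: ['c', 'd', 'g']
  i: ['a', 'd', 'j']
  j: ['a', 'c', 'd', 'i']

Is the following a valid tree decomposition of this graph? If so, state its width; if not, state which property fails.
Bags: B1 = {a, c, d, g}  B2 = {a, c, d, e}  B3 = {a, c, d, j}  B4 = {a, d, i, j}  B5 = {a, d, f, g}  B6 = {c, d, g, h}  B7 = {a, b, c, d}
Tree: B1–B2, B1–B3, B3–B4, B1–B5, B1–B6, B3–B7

Yes; width 3.

Checking the three conditions: (i) the bags cover all of {a, b, c, d, e, f, g, h, i, j}; (ii) for each edge, some bag contains both endpoints; (iii) the bags containing any fixed vertex form a subtree. All hold, so the decomposition is valid with width 4 − 1 = 3.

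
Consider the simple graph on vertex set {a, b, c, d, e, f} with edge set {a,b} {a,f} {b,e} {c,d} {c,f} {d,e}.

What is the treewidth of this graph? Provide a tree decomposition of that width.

Each bag holds 3 vertices, so the decomposition has width 2, which upper-bounds the treewidth. For the lower bound, G contains the cycle b–e–d–c–f–a–b, so G is not a forest; only forests have treewidth ≤ 1, hence tw(G) ≥ 2. Hence tw(G) = 2 exactly.

Treewidth 2.
One such decomposition:
Bags: B1 = {b, d, e}  B2 = {b, c, d}  B3 = {b, c, f}  B4 = {a, b, f}
Tree: B1–B2, B2–B3, B3–B4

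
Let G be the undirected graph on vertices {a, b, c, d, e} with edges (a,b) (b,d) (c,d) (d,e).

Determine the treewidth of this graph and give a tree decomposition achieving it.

Treewidth 1.
Bags: B1 = {b, d}  B2 = {c, d}  B3 = {a, b}  B4 = {d, e}
Tree: B1–B2, B1–B3, B2–B4

The largest bag has 2 vertices, giving width 1; this decomposition certifies tw(G) ≤ 1. Any graph with an edge has treewidth ≥ 1, and G has the edge d–b. Combining the bounds, tw(G) = 1.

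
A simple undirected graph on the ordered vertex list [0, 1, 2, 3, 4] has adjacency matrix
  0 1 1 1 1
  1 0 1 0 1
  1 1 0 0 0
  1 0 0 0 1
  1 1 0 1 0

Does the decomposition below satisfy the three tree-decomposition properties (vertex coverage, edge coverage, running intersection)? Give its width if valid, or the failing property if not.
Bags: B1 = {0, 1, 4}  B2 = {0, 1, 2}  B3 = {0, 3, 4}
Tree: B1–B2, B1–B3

Yes; width 2.

Every vertex of G appears in some bag (union = {0, 1, 2, 3, 4}); every edge is covered by a bag; and for each vertex v the set of bags containing v is connected in the bag tree. The decomposition is therefore valid. The largest bag has 3 vertices, so the width is 2.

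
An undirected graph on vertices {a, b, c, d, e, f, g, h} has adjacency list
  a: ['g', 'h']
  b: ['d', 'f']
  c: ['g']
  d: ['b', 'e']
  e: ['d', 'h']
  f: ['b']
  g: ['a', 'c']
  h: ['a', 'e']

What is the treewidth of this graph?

A width-1 tree decomposition is:
Bags: B1 = {b, f}  B2 = {b, d}  B3 = {d, e}  B4 = {e, h}  B5 = {a, h}  B6 = {a, g}  B7 = {c, g}
Tree: B1–B2, B2–B3, B3–B4, B4–B5, B5–B6, B6–B7
Each bag holds 2 vertices, so the decomposition has width 1, which upper-bounds the treewidth. Any graph with an edge has treewidth ≥ 1, and G has the edge f–b. Hence tw(G) = 1 exactly.

1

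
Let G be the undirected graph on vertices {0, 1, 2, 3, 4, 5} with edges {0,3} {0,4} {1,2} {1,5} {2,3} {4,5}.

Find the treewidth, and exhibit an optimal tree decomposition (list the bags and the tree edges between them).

Treewidth 2.
One such decomposition:
Bags: B1 = {1, 2, 3}  B2 = {0, 1, 3}  B3 = {0, 1, 4}  B4 = {1, 4, 5}
Tree: B1–B2, B2–B3, B3–B4

The largest bag has 3 vertices, giving width 2; this decomposition certifies tw(G) ≤ 2. Since 1–2–3–0–4–5–1 is a cycle in G, G is not acyclic. Forests are exactly the graphs of treewidth ≤ 1, so tw(G) ≥ 2. Therefore the treewidth is 2.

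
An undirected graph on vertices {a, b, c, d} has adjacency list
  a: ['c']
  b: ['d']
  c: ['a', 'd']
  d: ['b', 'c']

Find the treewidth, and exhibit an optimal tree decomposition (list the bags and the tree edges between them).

The largest bag has 2 vertices, giving width 1; this decomposition certifies tw(G) ≤ 1. Since G has at least one edge (e.g. a–c), it is not an edgeless graph, so tw(G) ≥ 1. The upper and lower bounds meet at 1, so that is the treewidth.

Treewidth 1.
One optimal decomposition is:
Bags: B1 = {a, c}  B2 = {c, d}  B3 = {b, d}
Tree: B1–B2, B2–B3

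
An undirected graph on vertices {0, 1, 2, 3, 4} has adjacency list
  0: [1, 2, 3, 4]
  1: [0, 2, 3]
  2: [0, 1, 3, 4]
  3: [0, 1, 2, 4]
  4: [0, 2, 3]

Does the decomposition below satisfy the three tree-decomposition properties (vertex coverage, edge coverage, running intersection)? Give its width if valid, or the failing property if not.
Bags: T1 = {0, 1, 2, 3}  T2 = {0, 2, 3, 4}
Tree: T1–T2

Yes; width 3.

Every vertex of G appears in some bag (union = {0, 1, 2, 3, 4}); every edge is covered by a bag; and for each vertex v the set of bags containing v is connected in the bag tree. The decomposition is therefore valid. The largest bag has 4 vertices, so the width is 3.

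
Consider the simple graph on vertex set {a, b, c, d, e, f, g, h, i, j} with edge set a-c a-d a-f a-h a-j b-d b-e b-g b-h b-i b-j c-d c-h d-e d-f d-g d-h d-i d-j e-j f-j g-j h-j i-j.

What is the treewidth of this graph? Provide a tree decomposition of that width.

Treewidth 3.
One such decomposition:
Bags: B1 = {b, d, h, j}  B2 = {b, d, i, j}  B3 = {b, d, g, j}  B4 = {a, d, h, j}  B5 = {a, d, f, j}  B6 = {a, c, d, h}  B7 = {b, d, e, j}
Tree: B1–B2, B2–B3, B1–B4, B4–B5, B4–B6, B2–B7

Every bag has size at most 4, so the width is 4 − 1 = 3 and tw(G) ≤ 3. Conversely, {a, d, h, j} is a clique of size 4, and the vertices of any clique must share a bag in every tree decomposition; so some bag has ≥ 4 vertices and tw(G) ≥ 3. Therefore the treewidth is 3.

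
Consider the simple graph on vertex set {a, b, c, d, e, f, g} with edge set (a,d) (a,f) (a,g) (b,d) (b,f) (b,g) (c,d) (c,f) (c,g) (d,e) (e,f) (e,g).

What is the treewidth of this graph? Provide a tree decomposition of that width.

Each bag holds 4 vertices, so the decomposition has width 3, which upper-bounds the treewidth. For the lower bound: the 4 vertex sets {b,f}, {a,g}, {d}, {c} are disjoint, each induces a connected subgraph, and every pair is joined by at least one edge of G. Contracting each set to a single vertex therefore yields K_{4} as a minor, and since treewidth is minor-monotone, tw(G) ≥ tw(K_{4}) = 3. The upper and lower bounds meet at 3, so that is the treewidth.

Treewidth 3.
One optimal decomposition is:
Bags: B1 = {b, d, f, g}  B2 = {a, d, f, g}  B3 = {c, d, f, g}  B4 = {d, e, f, g}
Tree: B1–B2, B2–B3, B3–B4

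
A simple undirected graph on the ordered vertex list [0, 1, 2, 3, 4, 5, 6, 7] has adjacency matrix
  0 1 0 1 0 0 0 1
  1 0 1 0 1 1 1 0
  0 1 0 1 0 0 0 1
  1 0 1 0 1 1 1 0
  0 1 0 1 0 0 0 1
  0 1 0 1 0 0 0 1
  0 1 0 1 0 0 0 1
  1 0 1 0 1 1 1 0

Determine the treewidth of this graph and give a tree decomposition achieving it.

Every bag has size at most 4, so the width is 4 − 1 = 3 and tw(G) ≤ 3. For the lower bound: the 4 vertex sets {3,4}, {1,6}, {7}, {2} are disjoint, each induces a connected subgraph, and every pair is joined by at least one edge of G. Contracting each set to a single vertex therefore yields K_{4} as a minor, and since treewidth is minor-monotone, tw(G) ≥ tw(K_{4}) = 3. Hence tw(G) = 3 exactly.

Treewidth 3.
One such decomposition:
Bags: B1 = {1, 3, 4, 7}  B2 = {1, 3, 6, 7}  B3 = {1, 2, 3, 7}  B4 = {0, 1, 3, 7}  B5 = {1, 3, 5, 7}
Tree: B1–B2, B2–B3, B3–B4, B4–B5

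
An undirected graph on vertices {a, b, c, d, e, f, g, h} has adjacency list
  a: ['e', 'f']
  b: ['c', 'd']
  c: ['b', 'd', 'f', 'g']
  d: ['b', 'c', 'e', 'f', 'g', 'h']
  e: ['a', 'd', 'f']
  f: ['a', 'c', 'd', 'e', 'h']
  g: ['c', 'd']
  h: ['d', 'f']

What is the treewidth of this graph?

A width-2 tree decomposition is:
Bags: B1 = {d, f, h}  B2 = {c, d, f}  B3 = {d, e, f}  B4 = {b, c, d}  B5 = {a, e, f}  B6 = {c, d, g}
Tree: B1–B2, B2–B3, B2–B4, B3–B5, B2–B6
The largest bag has 3 vertices, giving width 2; this decomposition certifies tw(G) ≤ 2. On the other hand G contains the 3-clique {c, d, g}. A clique must lie in a single bag of any decomposition, so no decomposition can have width below 2. Hence tw(G) = 2 exactly.

2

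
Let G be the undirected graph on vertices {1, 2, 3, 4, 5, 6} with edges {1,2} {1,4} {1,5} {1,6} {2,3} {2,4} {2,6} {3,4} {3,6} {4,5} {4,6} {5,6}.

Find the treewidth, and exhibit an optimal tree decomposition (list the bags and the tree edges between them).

Treewidth 3.
Bags: B1 = {1, 2, 4, 6}  B2 = {2, 3, 4, 6}  B3 = {1, 4, 5, 6}
Tree: B1–B2, B1–B3

Each bag holds 4 vertices, so the decomposition has width 3, which upper-bounds the treewidth. On the other hand G contains the 4-clique {1, 2, 4, 6}. A clique must lie in a single bag of any decomposition, so no decomposition can have width below 3. Hence tw(G) = 3 exactly.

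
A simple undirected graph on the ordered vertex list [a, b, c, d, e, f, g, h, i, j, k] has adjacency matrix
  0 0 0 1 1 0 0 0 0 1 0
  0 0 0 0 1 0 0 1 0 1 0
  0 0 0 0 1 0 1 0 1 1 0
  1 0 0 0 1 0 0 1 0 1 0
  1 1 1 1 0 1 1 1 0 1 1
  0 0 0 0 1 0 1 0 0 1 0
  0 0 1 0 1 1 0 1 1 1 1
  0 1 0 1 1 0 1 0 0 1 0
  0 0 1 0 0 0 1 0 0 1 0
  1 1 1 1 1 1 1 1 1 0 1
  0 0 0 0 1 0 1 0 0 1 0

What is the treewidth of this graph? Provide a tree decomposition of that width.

Treewidth 3.
One such decomposition:
Bags: B1 = {c, e, g, j}  B2 = {e, g, h, j}  B3 = {d, e, h, j}  B4 = {a, d, e, j}  B5 = {c, g, i, j}  B6 = {e, f, g, j}  B7 = {e, g, j, k}  B8 = {b, e, h, j}
Tree: B1–B2, B2–B3, B3–B4, B1–B5, B2–B6, B2–B7, B2–B8

The largest bag has 4 vertices, giving width 3; this decomposition certifies tw(G) ≤ 3. For the lower bound, the 4 vertices {d, e, h, j} are pairwise adjacent, and any tree decomposition puts a clique entirely inside one bag — forcing width ≥ 3. Therefore the treewidth is 3.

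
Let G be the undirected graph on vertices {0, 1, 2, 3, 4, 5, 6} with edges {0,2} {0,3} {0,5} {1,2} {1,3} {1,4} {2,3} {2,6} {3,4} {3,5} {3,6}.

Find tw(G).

2

A width-2 tree decomposition is:
Bags: B1 = {0, 2, 3}  B2 = {2, 3, 6}  B3 = {1, 2, 3}  B4 = {0, 3, 5}  B5 = {1, 3, 4}
Tree: B1–B2, B2–B3, B1–B4, B3–B5
Every bag has size at most 3, so the width is 3 − 1 = 2 and tw(G) ≤ 2. For the lower bound, the 3 vertices {0, 2, 3} are pairwise adjacent, and any tree decomposition puts a clique entirely inside one bag — forcing width ≥ 2. The upper and lower bounds meet at 2, so that is the treewidth.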